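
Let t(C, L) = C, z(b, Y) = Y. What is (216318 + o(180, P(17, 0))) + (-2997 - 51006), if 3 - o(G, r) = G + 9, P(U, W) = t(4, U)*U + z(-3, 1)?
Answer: 162129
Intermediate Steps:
P(U, W) = 1 + 4*U (P(U, W) = 4*U + 1 = 1 + 4*U)
o(G, r) = -6 - G (o(G, r) = 3 - (G + 9) = 3 - (9 + G) = 3 + (-9 - G) = -6 - G)
(216318 + o(180, P(17, 0))) + (-2997 - 51006) = (216318 + (-6 - 1*180)) + (-2997 - 51006) = (216318 + (-6 - 180)) - 54003 = (216318 - 186) - 54003 = 216132 - 54003 = 162129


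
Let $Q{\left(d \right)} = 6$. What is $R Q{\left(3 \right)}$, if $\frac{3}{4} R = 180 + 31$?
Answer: $1688$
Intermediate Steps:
$R = \frac{844}{3}$ ($R = \frac{4 \left(180 + 31\right)}{3} = \frac{4}{3} \cdot 211 = \frac{844}{3} \approx 281.33$)
$R Q{\left(3 \right)} = \frac{844}{3} \cdot 6 = 1688$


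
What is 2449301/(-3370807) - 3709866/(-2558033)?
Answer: 6239849496929/8622635542631 ≈ 0.72366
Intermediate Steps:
2449301/(-3370807) - 3709866/(-2558033) = 2449301*(-1/3370807) - 3709866*(-1/2558033) = -2449301/3370807 + 3709866/2558033 = 6239849496929/8622635542631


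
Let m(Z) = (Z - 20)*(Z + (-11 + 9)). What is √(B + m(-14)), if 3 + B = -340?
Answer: √201 ≈ 14.177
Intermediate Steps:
B = -343 (B = -3 - 340 = -343)
m(Z) = (-20 + Z)*(-2 + Z) (m(Z) = (-20 + Z)*(Z - 2) = (-20 + Z)*(-2 + Z))
√(B + m(-14)) = √(-343 + (40 + (-14)² - 22*(-14))) = √(-343 + (40 + 196 + 308)) = √(-343 + 544) = √201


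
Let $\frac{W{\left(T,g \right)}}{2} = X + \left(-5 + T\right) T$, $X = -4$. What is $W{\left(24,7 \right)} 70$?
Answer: $63280$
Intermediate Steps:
$W{\left(T,g \right)} = -8 + 2 T \left(-5 + T\right)$ ($W{\left(T,g \right)} = 2 \left(-4 + \left(-5 + T\right) T\right) = 2 \left(-4 + T \left(-5 + T\right)\right) = -8 + 2 T \left(-5 + T\right)$)
$W{\left(24,7 \right)} 70 = \left(-8 - 240 + 2 \cdot 24^{2}\right) 70 = \left(-8 - 240 + 2 \cdot 576\right) 70 = \left(-8 - 240 + 1152\right) 70 = 904 \cdot 70 = 63280$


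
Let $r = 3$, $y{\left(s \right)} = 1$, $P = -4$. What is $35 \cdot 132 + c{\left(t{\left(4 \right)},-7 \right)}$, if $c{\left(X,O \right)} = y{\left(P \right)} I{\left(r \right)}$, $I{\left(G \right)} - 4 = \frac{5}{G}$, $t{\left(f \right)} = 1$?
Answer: $\frac{13877}{3} \approx 4625.7$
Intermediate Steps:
$I{\left(G \right)} = 4 + \frac{5}{G}$
$c{\left(X,O \right)} = \frac{17}{3}$ ($c{\left(X,O \right)} = 1 \left(4 + \frac{5}{3}\right) = 1 \cdot \frac{17}{3} = \frac{17}{3}$)
$35 \cdot 132 + c{\left(t{\left(4 \right)},-7 \right)} = 35 \cdot 132 + \frac{17}{3} = 4620 + \frac{17}{3} = \frac{13877}{3}$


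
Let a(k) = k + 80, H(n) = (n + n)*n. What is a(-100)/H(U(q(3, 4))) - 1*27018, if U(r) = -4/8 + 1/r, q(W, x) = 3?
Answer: -27378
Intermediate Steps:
U(r) = -½ + 1/r (U(r) = -4*⅛ + 1/r = -½ + 1/r)
H(n) = 2*n² (H(n) = (2*n)*n = 2*n²)
a(k) = 80 + k
a(-100)/H(U(q(3, 4))) - 1*27018 = (80 - 100)/((2*((½)*(2 - 1*3)/3)²)) - 1*27018 = -20*18/(2 - 3)² - 27018 = -20/(2*((½)*(⅓)*(-1))²) - 27018 = -20/(2*(-⅙)²) - 27018 = -20/(2*(1/36)) - 27018 = -20/1/18 - 27018 = -20*18 - 27018 = -360 - 27018 = -27378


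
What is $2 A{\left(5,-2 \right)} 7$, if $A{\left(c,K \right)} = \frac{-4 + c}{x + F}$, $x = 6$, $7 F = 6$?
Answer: $\frac{49}{24} \approx 2.0417$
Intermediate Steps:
$F = \frac{6}{7}$ ($F = \frac{1}{7} \cdot 6 = \frac{6}{7} \approx 0.85714$)
$A{\left(c,K \right)} = - \frac{7}{12} + \frac{7 c}{48}$ ($A{\left(c,K \right)} = \frac{-4 + c}{6 + \frac{6}{7}} = \frac{-4 + c}{\frac{48}{7}} = \left(-4 + c\right) \frac{7}{48} = - \frac{7}{12} + \frac{7 c}{48}$)
$2 A{\left(5,-2 \right)} 7 = 2 \left(- \frac{7}{12} + \frac{7}{48} \cdot 5\right) 7 = 2 \left(- \frac{7}{12} + \frac{35}{48}\right) 7 = 2 \cdot \frac{7}{48} \cdot 7 = \frac{7}{24} \cdot 7 = \frac{49}{24}$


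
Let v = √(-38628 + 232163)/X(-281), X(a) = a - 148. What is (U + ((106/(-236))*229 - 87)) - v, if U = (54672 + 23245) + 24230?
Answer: 12030943/118 + √193535/429 ≈ 1.0196e+5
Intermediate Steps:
X(a) = -148 + a
U = 102147 (U = 77917 + 24230 = 102147)
v = -√193535/429 (v = √(-38628 + 232163)/(-148 - 281) = √193535/(-429) = √193535*(-1/429) = -√193535/429 ≈ -1.0255)
(U + ((106/(-236))*229 - 87)) - v = (102147 + ((106/(-236))*229 - 87)) - (-1)*√193535/429 = (102147 + ((106*(-1/236))*229 - 87)) + √193535/429 = (102147 + (-53/118*229 - 87)) + √193535/429 = (102147 + (-12137/118 - 87)) + √193535/429 = (102147 - 22403/118) + √193535/429 = 12030943/118 + √193535/429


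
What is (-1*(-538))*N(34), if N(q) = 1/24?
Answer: 269/12 ≈ 22.417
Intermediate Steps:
N(q) = 1/24
(-1*(-538))*N(34) = -1*(-538)*(1/24) = 538*(1/24) = 269/12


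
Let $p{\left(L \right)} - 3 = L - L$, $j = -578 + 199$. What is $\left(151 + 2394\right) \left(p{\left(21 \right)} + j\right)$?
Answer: $-956920$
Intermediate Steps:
$j = -379$
$p{\left(L \right)} = 3$ ($p{\left(L \right)} = 3 + \left(L - L\right) = 3 + 0 = 3$)
$\left(151 + 2394\right) \left(p{\left(21 \right)} + j\right) = \left(151 + 2394\right) \left(3 - 379\right) = 2545 \left(-376\right) = -956920$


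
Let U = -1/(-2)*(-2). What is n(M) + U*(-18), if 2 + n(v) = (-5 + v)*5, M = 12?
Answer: 51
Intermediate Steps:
U = -1 (U = -1*(-½)*(-2) = (½)*(-2) = -1)
n(v) = -27 + 5*v (n(v) = -2 + (-5 + v)*5 = -2 + (-25 + 5*v) = -27 + 5*v)
n(M) + U*(-18) = (-27 + 5*12) - 1*(-18) = (-27 + 60) + 18 = 33 + 18 = 51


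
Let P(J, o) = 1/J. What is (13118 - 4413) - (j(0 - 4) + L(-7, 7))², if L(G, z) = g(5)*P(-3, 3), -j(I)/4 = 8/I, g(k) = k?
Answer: 77984/9 ≈ 8664.9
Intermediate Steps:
j(I) = -32/I
L(G, z) = -5/3 (L(G, z) = 5/(-3) = 5*(-⅓) = -5/3)
(13118 - 4413) - (j(0 - 4) + L(-7, 7))² = (13118 - 4413) - (-32/(0 - 4) - 5/3)² = 8705 - (-32/(-4) - 5/3)² = 8705 - (-32*(-¼) - 5/3)² = 8705 - (8 - 5/3)² = 8705 - (19/3)² = 8705 - 1*361/9 = 8705 - 361/9 = 77984/9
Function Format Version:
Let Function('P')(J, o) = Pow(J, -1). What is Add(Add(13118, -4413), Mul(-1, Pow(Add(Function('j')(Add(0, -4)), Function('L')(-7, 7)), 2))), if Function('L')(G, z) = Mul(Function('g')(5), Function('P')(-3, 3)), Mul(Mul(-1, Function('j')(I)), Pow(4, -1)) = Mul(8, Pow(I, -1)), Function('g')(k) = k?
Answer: Rational(77984, 9) ≈ 8664.9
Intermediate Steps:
Function('j')(I) = Mul(-32, Pow(I, -1)) (Function('j')(I) = Mul(-4, Mul(8, Pow(I, -1))) = Mul(-32, Pow(I, -1)))
Function('L')(G, z) = Rational(-5, 3) (Function('L')(G, z) = Mul(5, Pow(-3, -1)) = Mul(5, Rational(-1, 3)) = Rational(-5, 3))
Add(Add(13118, -4413), Mul(-1, Pow(Add(Function('j')(Add(0, -4)), Function('L')(-7, 7)), 2))) = Add(Add(13118, -4413), Mul(-1, Pow(Add(Mul(-32, Pow(Add(0, -4), -1)), Rational(-5, 3)), 2))) = Add(8705, Mul(-1, Pow(Add(Mul(-32, Pow(-4, -1)), Rational(-5, 3)), 2))) = Add(8705, Mul(-1, Pow(Add(Mul(-32, Rational(-1, 4)), Rational(-5, 3)), 2))) = Add(8705, Mul(-1, Pow(Add(8, Rational(-5, 3)), 2))) = Add(8705, Mul(-1, Pow(Rational(19, 3), 2))) = Add(8705, Mul(-1, Rational(361, 9))) = Add(8705, Rational(-361, 9)) = Rational(77984, 9)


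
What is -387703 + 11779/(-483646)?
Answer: -187511016917/483646 ≈ -3.8770e+5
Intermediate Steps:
-387703 + 11779/(-483646) = -387703 + 11779*(-1/483646) = -387703 - 11779/483646 = -187511016917/483646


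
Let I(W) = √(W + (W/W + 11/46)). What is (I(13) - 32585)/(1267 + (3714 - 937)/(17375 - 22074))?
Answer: -153116915/5950856 + 4699*√30130/273739376 ≈ -25.727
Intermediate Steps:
I(W) = √(57/46 + W) (I(W) = √(W + (1 + 11*(1/46))) = √(W + (1 + 11/46)) = √(W + 57/46) = √(57/46 + W))
(I(13) - 32585)/(1267 + (3714 - 937)/(17375 - 22074)) = (√(2622 + 2116*13)/46 - 32585)/(1267 + (3714 - 937)/(17375 - 22074)) = (√(2622 + 27508)/46 - 32585)/(1267 + 2777/(-4699)) = (√30130/46 - 32585)/(1267 + 2777*(-1/4699)) = (-32585 + √30130/46)/(1267 - 2777/4699) = (-32585 + √30130/46)/(5950856/4699) = (-32585 + √30130/46)*(4699/5950856) = -153116915/5950856 + 4699*√30130/273739376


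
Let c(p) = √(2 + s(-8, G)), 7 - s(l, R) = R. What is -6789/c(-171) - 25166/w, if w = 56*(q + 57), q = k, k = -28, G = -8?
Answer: -12583/812 - 6789*√17/17 ≈ -1662.1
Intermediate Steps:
s(l, R) = 7 - R
c(p) = √17 (c(p) = √(2 + (7 - 1*(-8))) = √(2 + (7 + 8)) = √(2 + 15) = √17)
q = -28
w = 1624 (w = 56*(-28 + 57) = 56*29 = 1624)
-6789/c(-171) - 25166/w = -6789*√17/17 - 25166/1624 = -6789*√17/17 - 25166*1/1624 = -6789*√17/17 - 12583/812 = -12583/812 - 6789*√17/17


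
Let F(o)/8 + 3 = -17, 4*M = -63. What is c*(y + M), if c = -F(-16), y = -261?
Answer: -44280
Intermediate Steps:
M = -63/4 (M = (¼)*(-63) = -63/4 ≈ -15.750)
F(o) = -160 (F(o) = -24 + 8*(-17) = -24 - 136 = -160)
c = 160 (c = -1*(-160) = 160)
c*(y + M) = 160*(-261 - 63/4) = 160*(-1107/4) = -44280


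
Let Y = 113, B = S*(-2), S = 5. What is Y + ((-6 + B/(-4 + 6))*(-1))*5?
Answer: 168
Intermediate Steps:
B = -10 (B = 5*(-2) = -10)
Y + ((-6 + B/(-4 + 6))*(-1))*5 = 113 + ((-6 - 10/(-4 + 6))*(-1))*5 = 113 + ((-6 - 10/2)*(-1))*5 = 113 + ((-6 + (½)*(-10))*(-1))*5 = 113 + ((-6 - 5)*(-1))*5 = 113 - 11*(-1)*5 = 113 + 11*5 = 113 + 55 = 168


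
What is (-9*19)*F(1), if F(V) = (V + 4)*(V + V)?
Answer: -1710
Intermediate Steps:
F(V) = 2*V*(4 + V) (F(V) = (4 + V)*(2*V) = 2*V*(4 + V))
(-9*19)*F(1) = (-9*19)*(2*1*(4 + 1)) = -342*5 = -171*10 = -1710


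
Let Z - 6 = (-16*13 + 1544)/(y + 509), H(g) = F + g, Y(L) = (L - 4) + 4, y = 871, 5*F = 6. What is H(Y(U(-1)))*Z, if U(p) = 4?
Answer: 62504/1725 ≈ 36.234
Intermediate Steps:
F = 6/5 (F = (⅕)*6 = 6/5 ≈ 1.2000)
Y(L) = L (Y(L) = (-4 + L) + 4 = L)
H(g) = 6/5 + g
Z = 2404/345 (Z = 6 + (-16*13 + 1544)/(871 + 509) = 6 + (-208 + 1544)/1380 = 6 + 1336*(1/1380) = 6 + 334/345 = 2404/345 ≈ 6.9681)
H(Y(U(-1)))*Z = (6/5 + 4)*(2404/345) = (26/5)*(2404/345) = 62504/1725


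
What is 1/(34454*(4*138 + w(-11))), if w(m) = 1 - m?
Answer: 1/19432056 ≈ 5.1461e-8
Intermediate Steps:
1/(34454*(4*138 + w(-11))) = 1/(34454*(4*138 + (1 - 1*(-11)))) = 1/(34454*(552 + (1 + 11))) = 1/(34454*(552 + 12)) = (1/34454)/564 = (1/34454)*(1/564) = 1/19432056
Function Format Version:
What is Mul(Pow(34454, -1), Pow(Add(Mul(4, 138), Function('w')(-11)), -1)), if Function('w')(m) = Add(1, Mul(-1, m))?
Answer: Rational(1, 19432056) ≈ 5.1461e-8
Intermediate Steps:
Mul(Pow(34454, -1), Pow(Add(Mul(4, 138), Function('w')(-11)), -1)) = Mul(Pow(34454, -1), Pow(Add(Mul(4, 138), Add(1, Mul(-1, -11))), -1)) = Mul(Rational(1, 34454), Pow(Add(552, Add(1, 11)), -1)) = Mul(Rational(1, 34454), Pow(Add(552, 12), -1)) = Mul(Rational(1, 34454), Pow(564, -1)) = Mul(Rational(1, 34454), Rational(1, 564)) = Rational(1, 19432056)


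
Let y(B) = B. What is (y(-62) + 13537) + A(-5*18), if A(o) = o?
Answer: 13385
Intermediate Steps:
(y(-62) + 13537) + A(-5*18) = (-62 + 13537) - 5*18 = 13475 - 90 = 13385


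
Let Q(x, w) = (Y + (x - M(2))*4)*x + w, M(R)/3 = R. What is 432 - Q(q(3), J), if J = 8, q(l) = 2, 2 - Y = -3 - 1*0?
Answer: 446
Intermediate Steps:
Y = 5 (Y = 2 - (-3 - 1*0) = 2 - (-3 + 0) = 2 - 1*(-3) = 2 + 3 = 5)
M(R) = 3*R
Q(x, w) = w + x*(-19 + 4*x) (Q(x, w) = (5 + (x - 3*2)*4)*x + w = (5 + (x - 1*6)*4)*x + w = (5 + (x - 6)*4)*x + w = (5 + (-6 + x)*4)*x + w = (5 + (-24 + 4*x))*x + w = (-19 + 4*x)*x + w = x*(-19 + 4*x) + w = w + x*(-19 + 4*x))
432 - Q(q(3), J) = 432 - (8 - 19*2 + 4*2**2) = 432 - (8 - 38 + 4*4) = 432 - (8 - 38 + 16) = 432 - 1*(-14) = 432 + 14 = 446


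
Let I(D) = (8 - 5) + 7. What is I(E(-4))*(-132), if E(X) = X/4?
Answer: -1320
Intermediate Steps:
E(X) = X/4 (E(X) = X*(1/4) = X/4)
I(D) = 10 (I(D) = 3 + 7 = 10)
I(E(-4))*(-132) = 10*(-132) = -1320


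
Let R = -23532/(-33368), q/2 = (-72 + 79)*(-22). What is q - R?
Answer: -2575219/8342 ≈ -308.71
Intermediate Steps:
q = -308 (q = 2*((-72 + 79)*(-22)) = 2*(7*(-22)) = 2*(-154) = -308)
R = 5883/8342 (R = -23532*(-1/33368) = 5883/8342 ≈ 0.70523)
q - R = -308 - 1*5883/8342 = -308 - 5883/8342 = -2575219/8342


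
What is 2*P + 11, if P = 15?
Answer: 41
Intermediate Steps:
2*P + 11 = 2*15 + 11 = 30 + 11 = 41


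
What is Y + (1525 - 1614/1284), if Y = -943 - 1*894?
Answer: -67037/214 ≈ -313.26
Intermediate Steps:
Y = -1837 (Y = -943 - 894 = -1837)
Y + (1525 - 1614/1284) = -1837 + (1525 - 1614/1284) = -1837 + (1525 - 1614*1/1284) = -1837 + (1525 - 269/214) = -1837 + 326081/214 = -67037/214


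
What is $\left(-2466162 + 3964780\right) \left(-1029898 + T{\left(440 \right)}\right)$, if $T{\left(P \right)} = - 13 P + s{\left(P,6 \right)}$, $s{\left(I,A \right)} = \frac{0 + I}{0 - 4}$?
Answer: $-1552160623904$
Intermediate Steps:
$s{\left(I,A \right)} = - \frac{I}{4}$ ($s{\left(I,A \right)} = \frac{I}{-4} = I \left(- \frac{1}{4}\right) = - \frac{I}{4}$)
$T{\left(P \right)} = - \frac{53 P}{4}$ ($T{\left(P \right)} = - 13 P - \frac{P}{4} = - \frac{53 P}{4}$)
$\left(-2466162 + 3964780\right) \left(-1029898 + T{\left(440 \right)}\right) = \left(-2466162 + 3964780\right) \left(-1029898 - 5830\right) = 1498618 \left(-1029898 - 5830\right) = 1498618 \left(-1035728\right) = -1552160623904$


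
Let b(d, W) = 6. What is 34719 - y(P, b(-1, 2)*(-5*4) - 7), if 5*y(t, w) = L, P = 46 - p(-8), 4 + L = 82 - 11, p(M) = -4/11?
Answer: 173528/5 ≈ 34706.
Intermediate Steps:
p(M) = -4/11 (p(M) = -4*1/11 = -4/11)
L = 67 (L = -4 + (82 - 11) = -4 + 71 = 67)
P = 510/11 (P = 46 - 1*(-4/11) = 46 + 4/11 = 510/11 ≈ 46.364)
y(t, w) = 67/5 (y(t, w) = (1/5)*67 = 67/5)
34719 - y(P, b(-1, 2)*(-5*4) - 7) = 34719 - 1*67/5 = 34719 - 67/5 = 173528/5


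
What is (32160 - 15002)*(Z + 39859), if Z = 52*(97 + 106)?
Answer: 865020570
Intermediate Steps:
Z = 10556 (Z = 52*203 = 10556)
(32160 - 15002)*(Z + 39859) = (32160 - 15002)*(10556 + 39859) = 17158*50415 = 865020570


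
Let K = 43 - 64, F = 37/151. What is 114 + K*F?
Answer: 16437/151 ≈ 108.85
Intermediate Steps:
F = 37/151 (F = 37*(1/151) = 37/151 ≈ 0.24503)
K = -21
114 + K*F = 114 - 21*37/151 = 114 - 777/151 = 16437/151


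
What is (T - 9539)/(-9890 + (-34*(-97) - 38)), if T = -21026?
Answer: 6113/1326 ≈ 4.6101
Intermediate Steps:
(T - 9539)/(-9890 + (-34*(-97) - 38)) = (-21026 - 9539)/(-9890 + (-34*(-97) - 38)) = -30565/(-9890 + (3298 - 38)) = -30565/(-9890 + 3260) = -30565/(-6630) = -30565*(-1/6630) = 6113/1326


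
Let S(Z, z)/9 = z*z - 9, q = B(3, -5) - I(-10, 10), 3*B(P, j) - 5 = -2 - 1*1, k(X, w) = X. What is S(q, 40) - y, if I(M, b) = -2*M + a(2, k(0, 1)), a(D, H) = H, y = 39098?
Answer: -24779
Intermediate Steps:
I(M, b) = -2*M (I(M, b) = -2*M + 0 = -2*M)
B(P, j) = ⅔ (B(P, j) = 5/3 + (-2 - 1*1)/3 = 5/3 + (-2 - 1)/3 = 5/3 + (⅓)*(-3) = 5/3 - 1 = ⅔)
q = -58/3 (q = ⅔ - (-2)*(-10) = ⅔ - 1*20 = ⅔ - 20 = -58/3 ≈ -19.333)
S(Z, z) = -81 + 9*z² (S(Z, z) = 9*(z*z - 9) = 9*(z² - 9) = 9*(-9 + z²) = -81 + 9*z²)
S(q, 40) - y = (-81 + 9*40²) - 1*39098 = (-81 + 9*1600) - 39098 = (-81 + 14400) - 39098 = 14319 - 39098 = -24779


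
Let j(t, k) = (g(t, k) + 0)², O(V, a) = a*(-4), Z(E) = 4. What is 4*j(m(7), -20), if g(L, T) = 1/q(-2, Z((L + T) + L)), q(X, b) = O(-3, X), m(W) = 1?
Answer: 1/16 ≈ 0.062500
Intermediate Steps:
O(V, a) = -4*a
q(X, b) = -4*X
g(L, T) = ⅛ (g(L, T) = 1/(-4*(-2)) = 1/8 = ⅛)
j(t, k) = 1/64 (j(t, k) = (⅛ + 0)² = (⅛)² = 1/64)
4*j(m(7), -20) = 4*(1/64) = 1/16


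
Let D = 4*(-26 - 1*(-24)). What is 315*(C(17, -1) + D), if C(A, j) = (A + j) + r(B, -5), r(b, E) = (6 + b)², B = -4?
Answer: 3780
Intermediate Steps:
C(A, j) = 4 + A + j (C(A, j) = (A + j) + (6 - 4)² = (A + j) + 2² = (A + j) + 4 = 4 + A + j)
D = -8 (D = 4*(-26 + 24) = 4*(-2) = -8)
315*(C(17, -1) + D) = 315*((4 + 17 - 1) - 8) = 315*(20 - 8) = 315*12 = 3780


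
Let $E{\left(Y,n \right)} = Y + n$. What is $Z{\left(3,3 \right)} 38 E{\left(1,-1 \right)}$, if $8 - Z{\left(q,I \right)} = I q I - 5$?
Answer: $0$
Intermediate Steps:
$Z{\left(q,I \right)} = 13 - q I^{2}$ ($Z{\left(q,I \right)} = 8 - \left(I q I - 5\right) = 8 - \left(q I^{2} - 5\right) = 8 - \left(-5 + q I^{2}\right) = 13 - q I^{2}$)
$Z{\left(3,3 \right)} 38 E{\left(1,-1 \right)} = \left(13 - 3 \cdot 3^{2}\right) 38 \left(1 - 1\right) = \left(13 - 3 \cdot 9\right) 38 \cdot 0 = \left(13 - 27\right) 38 \cdot 0 = \left(-14\right) 38 \cdot 0 = \left(-532\right) 0 = 0$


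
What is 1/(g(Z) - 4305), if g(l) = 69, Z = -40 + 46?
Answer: -1/4236 ≈ -0.00023607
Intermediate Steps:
Z = 6
1/(g(Z) - 4305) = 1/(69 - 4305) = 1/(-4236) = -1/4236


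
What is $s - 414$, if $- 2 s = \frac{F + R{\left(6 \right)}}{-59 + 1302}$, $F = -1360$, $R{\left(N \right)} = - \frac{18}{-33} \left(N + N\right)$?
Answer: $- \frac{5653178}{13673} \approx -413.46$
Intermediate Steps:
$R{\left(N \right)} = \frac{12 N}{11}$ ($R{\left(N \right)} = \left(-18\right) \left(- \frac{1}{33}\right) 2 N = \frac{6 \cdot 2 N}{11} = \frac{12 N}{11}$)
$s = \frac{7444}{13673}$ ($s = - \frac{\left(-1360 + \frac{12}{11} \cdot 6\right) \frac{1}{-59 + 1302}}{2} = - \frac{\left(-1360 + \frac{72}{11}\right) \frac{1}{1243}}{2} = - \frac{\left(- \frac{14888}{11}\right) \frac{1}{1243}}{2} = \left(- \frac{1}{2}\right) \left(- \frac{14888}{13673}\right) = \frac{7444}{13673} \approx 0.54443$)
$s - 414 = \frac{7444}{13673} - 414 = - \frac{5653178}{13673}$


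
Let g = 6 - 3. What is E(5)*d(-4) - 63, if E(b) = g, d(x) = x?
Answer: -75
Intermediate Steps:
g = 3
E(b) = 3
E(5)*d(-4) - 63 = 3*(-4) - 63 = -12 - 63 = -75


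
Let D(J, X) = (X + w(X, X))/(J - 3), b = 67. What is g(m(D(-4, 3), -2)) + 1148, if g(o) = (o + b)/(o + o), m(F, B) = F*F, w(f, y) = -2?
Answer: 2790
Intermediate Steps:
D(J, X) = (-2 + X)/(-3 + J) (D(J, X) = (X - 2)/(J - 3) = (-2 + X)/(-3 + J))
m(F, B) = F²
g(o) = (67 + o)/(2*o) (g(o) = (o + 67)/(o + o) = (67 + o)/((2*o)) = (67 + o)*(1/(2*o)) = (67 + o)/(2*o))
g(m(D(-4, 3), -2)) + 1148 = (67 + ((-2 + 3)/(-3 - 4))²)/(2*(((-2 + 3)/(-3 - 4))²)) + 1148 = (67 + (1/(-7))²)/(2*((1/(-7))²)) + 1148 = (67 + (-⅐*1)²)/(2*((-⅐*1)²)) + 1148 = (67 + (-⅐)²)/(2*((-⅐)²)) + 1148 = (67 + 1/49)/(2*(1/49)) + 1148 = (½)*49*(3284/49) + 1148 = 1642 + 1148 = 2790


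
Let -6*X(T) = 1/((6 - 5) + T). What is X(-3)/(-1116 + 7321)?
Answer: 1/74460 ≈ 1.3430e-5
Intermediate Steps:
X(T) = -1/(6*(1 + T)) (X(T) = -1/(6*((6 - 5) + T)) = -1/(6*(1 + T)))
X(-3)/(-1116 + 7321) = (-1/(6 + 6*(-3)))/(-1116 + 7321) = -1/(6 - 18)/6205 = -1/(-12)*(1/6205) = -1*(-1/12)*(1/6205) = (1/12)*(1/6205) = 1/74460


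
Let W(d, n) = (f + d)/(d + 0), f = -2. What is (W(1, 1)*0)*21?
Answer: 0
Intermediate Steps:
W(d, n) = (-2 + d)/d (W(d, n) = (-2 + d)/(d + 0) = (-2 + d)/d)
(W(1, 1)*0)*21 = (((-2 + 1)/1)*0)*21 = ((1*(-1))*0)*21 = -1*0*21 = 0*21 = 0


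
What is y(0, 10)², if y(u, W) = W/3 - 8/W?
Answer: 1444/225 ≈ 6.4178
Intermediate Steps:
y(u, W) = -8/W + W/3 (y(u, W) = W*(⅓) - 8/W = W/3 - 8/W = -8/W + W/3)
y(0, 10)² = (-8/10 + (⅓)*10)² = (-8*⅒ + 10/3)² = (-⅘ + 10/3)² = (38/15)² = 1444/225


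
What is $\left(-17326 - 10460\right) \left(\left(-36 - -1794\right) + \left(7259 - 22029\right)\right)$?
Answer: $361551432$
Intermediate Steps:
$\left(-17326 - 10460\right) \left(\left(-36 - -1794\right) + \left(7259 - 22029\right)\right) = - 27786 \left(\left(-36 + 1794\right) - 14770\right) = - 27786 \left(1758 - 14770\right) = \left(-27786\right) \left(-13012\right) = 361551432$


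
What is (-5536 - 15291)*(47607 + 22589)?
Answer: -1461972092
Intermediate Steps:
(-5536 - 15291)*(47607 + 22589) = -20827*70196 = -1461972092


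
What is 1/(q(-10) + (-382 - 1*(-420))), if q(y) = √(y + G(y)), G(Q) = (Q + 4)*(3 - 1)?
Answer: 19/733 - I*√22/1466 ≈ 0.025921 - 0.0031995*I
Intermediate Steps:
G(Q) = 8 + 2*Q (G(Q) = (4 + Q)*2 = 8 + 2*Q)
q(y) = √(8 + 3*y) (q(y) = √(y + (8 + 2*y)) = √(8 + 3*y))
1/(q(-10) + (-382 - 1*(-420))) = 1/(√(8 + 3*(-10)) + (-382 - 1*(-420))) = 1/(√(8 - 30) + (-382 + 420)) = 1/(√(-22) + 38) = 1/(I*√22 + 38) = 1/(38 + I*√22)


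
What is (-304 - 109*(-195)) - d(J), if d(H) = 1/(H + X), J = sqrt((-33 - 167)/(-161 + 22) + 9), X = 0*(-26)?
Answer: 20951 - sqrt(201689)/1451 ≈ 20951.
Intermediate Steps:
X = 0
J = sqrt(201689)/139 (J = sqrt(-200/(-139) + 9) = sqrt(-200*(-1/139) + 9) = sqrt(200/139 + 9) = sqrt(1451/139) = sqrt(201689)/139 ≈ 3.2309)
d(H) = 1/H (d(H) = 1/(H + 0) = 1/H)
(-304 - 109*(-195)) - d(J) = (-304 - 109*(-195)) - 1/(sqrt(201689)/139) = (-304 + 21255) - sqrt(201689)/1451 = 20951 - sqrt(201689)/1451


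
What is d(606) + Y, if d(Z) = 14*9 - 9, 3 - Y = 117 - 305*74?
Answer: 22573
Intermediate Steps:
Y = 22456 (Y = 3 - (117 - 305*74) = 3 - (117 - 22570) = 3 - 1*(-22453) = 3 + 22453 = 22456)
d(Z) = 117 (d(Z) = 126 - 9 = 117)
d(606) + Y = 117 + 22456 = 22573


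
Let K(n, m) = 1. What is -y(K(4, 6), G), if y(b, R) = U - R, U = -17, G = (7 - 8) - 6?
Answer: 10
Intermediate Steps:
G = -7 (G = -1 - 6 = -7)
y(b, R) = -17 - R
-y(K(4, 6), G) = -(-17 - 1*(-7)) = -(-17 + 7) = -1*(-10) = 10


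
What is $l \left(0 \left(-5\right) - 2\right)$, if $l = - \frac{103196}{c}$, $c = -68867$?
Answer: $- \frac{206392}{68867} \approx -2.997$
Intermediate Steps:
$l = \frac{103196}{68867}$ ($l = - \frac{103196}{-68867} = \left(-103196\right) \left(- \frac{1}{68867}\right) = \frac{103196}{68867} \approx 1.4985$)
$l \left(0 \left(-5\right) - 2\right) = \frac{103196 \left(0 \left(-5\right) - 2\right)}{68867} = \frac{103196 \left(0 - 2\right)}{68867} = \frac{103196}{68867} \left(-2\right) = - \frac{206392}{68867}$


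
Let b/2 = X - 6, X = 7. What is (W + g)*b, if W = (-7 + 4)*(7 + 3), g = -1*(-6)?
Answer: -48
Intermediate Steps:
g = 6
b = 2 (b = 2*(7 - 6) = 2*1 = 2)
W = -30 (W = -3*10 = -30)
(W + g)*b = (-30 + 6)*2 = -24*2 = -48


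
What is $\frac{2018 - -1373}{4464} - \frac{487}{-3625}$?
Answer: $\frac{14466343}{16182000} \approx 0.89398$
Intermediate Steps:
$\frac{2018 - -1373}{4464} - \frac{487}{-3625} = \left(2018 + 1373\right) \frac{1}{4464} - - \frac{487}{3625} = 3391 \cdot \frac{1}{4464} + \frac{487}{3625} = \frac{3391}{4464} + \frac{487}{3625} = \frac{14466343}{16182000}$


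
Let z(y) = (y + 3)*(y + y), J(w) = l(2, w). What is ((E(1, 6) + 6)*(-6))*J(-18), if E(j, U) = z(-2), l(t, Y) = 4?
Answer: -48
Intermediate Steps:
J(w) = 4
z(y) = 2*y*(3 + y) (z(y) = (3 + y)*(2*y) = 2*y*(3 + y))
E(j, U) = -4 (E(j, U) = 2*(-2)*(3 - 2) = 2*(-2)*1 = -4)
((E(1, 6) + 6)*(-6))*J(-18) = ((-4 + 6)*(-6))*4 = (2*(-6))*4 = -12*4 = -48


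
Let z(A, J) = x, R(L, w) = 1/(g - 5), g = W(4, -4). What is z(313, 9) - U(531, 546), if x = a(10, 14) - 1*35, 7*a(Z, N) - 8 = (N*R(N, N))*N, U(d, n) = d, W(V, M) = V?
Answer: -4150/7 ≈ -592.86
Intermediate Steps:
g = 4
R(L, w) = -1 (R(L, w) = 1/(4 - 5) = 1/(-1) = -1)
a(Z, N) = 8/7 - N²/7 (a(Z, N) = 8/7 + ((N*(-1))*N)/7 = 8/7 + ((-N)*N)/7 = 8/7 + (-N²)/7 = 8/7 - N²/7)
x = -433/7 (x = (8/7 - ⅐*14²) - 1*35 = (8/7 - ⅐*196) - 35 = (8/7 - 28) - 35 = -188/7 - 35 = -433/7 ≈ -61.857)
z(A, J) = -433/7
z(313, 9) - U(531, 546) = -433/7 - 1*531 = -433/7 - 531 = -4150/7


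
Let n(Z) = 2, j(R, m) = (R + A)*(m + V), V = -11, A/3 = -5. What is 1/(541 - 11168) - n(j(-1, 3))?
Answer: -21255/10627 ≈ -2.0001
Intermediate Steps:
A = -15 (A = 3*(-5) = -15)
j(R, m) = (-15 + R)*(-11 + m) (j(R, m) = (R - 15)*(m - 11) = (-15 + R)*(-11 + m))
1/(541 - 11168) - n(j(-1, 3)) = 1/(541 - 11168) - 1*2 = 1/(-10627) - 2 = -1/10627 - 2 = -21255/10627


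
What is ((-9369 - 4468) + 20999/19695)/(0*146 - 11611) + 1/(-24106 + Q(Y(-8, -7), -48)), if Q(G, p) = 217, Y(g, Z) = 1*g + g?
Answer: 723277016431/606989350045 ≈ 1.1916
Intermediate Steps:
Y(g, Z) = 2*g (Y(g, Z) = g + g = 2*g)
((-9369 - 4468) + 20999/19695)/(0*146 - 11611) + 1/(-24106 + Q(Y(-8, -7), -48)) = ((-9369 - 4468) + 20999/19695)/(0*146 - 11611) + 1/(-24106 + 217) = (-13837 + 20999*(1/19695))/(0 - 11611) + 1/(-23889) = (-13837 + 20999/19695)/(-11611) - 1/23889 = -272498716/19695*(-1/11611) - 1/23889 = 272498716/228678645 - 1/23889 = 723277016431/606989350045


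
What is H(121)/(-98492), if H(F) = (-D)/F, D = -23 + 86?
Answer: 63/11917532 ≈ 5.2863e-6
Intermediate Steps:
D = 63
H(F) = -63/F (H(F) = (-1*63)/F = -63/F)
H(121)/(-98492) = -63/121/(-98492) = -63*1/121*(-1/98492) = -63/121*(-1/98492) = 63/11917532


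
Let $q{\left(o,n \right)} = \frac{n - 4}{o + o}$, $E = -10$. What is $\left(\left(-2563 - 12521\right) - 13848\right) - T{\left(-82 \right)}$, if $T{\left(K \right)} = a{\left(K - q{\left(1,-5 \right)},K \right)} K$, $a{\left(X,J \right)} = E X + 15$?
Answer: $35848$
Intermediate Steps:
$q{\left(o,n \right)} = \frac{-4 + n}{2 o}$
$a{\left(X,J \right)} = 15 - 10 X$ ($a{\left(X,J \right)} = - 10 X + 15 = 15 - 10 X$)
$T{\left(K \right)} = K \left(-30 - 10 K\right)$ ($T{\left(K \right)} = \left(15 - 10 \left(K - \frac{-4 - 5}{2 \cdot 1}\right)\right) K = \left(15 - 10 \left(K - \frac{1}{2} \cdot 1 \left(-9\right)\right)\right) K = \left(15 - 10 \left(K - - \frac{9}{2}\right)\right) K = \left(15 - 10 \left(K + \frac{9}{2}\right)\right) K = \left(15 - 10 \left(\frac{9}{2} + K\right)\right) K = \left(15 - \left(45 + 10 K\right)\right) K = \left(-30 - 10 K\right) K = K \left(-30 - 10 K\right)$)
$\left(\left(-2563 - 12521\right) - 13848\right) - T{\left(-82 \right)} = \left(\left(-2563 - 12521\right) - 13848\right) - \left(-10\right) \left(-82\right) \left(3 - 82\right) = \left(-15084 - 13848\right) - \left(-10\right) \left(-82\right) \left(-79\right) = -28932 - -64780 = -28932 + 64780 = 35848$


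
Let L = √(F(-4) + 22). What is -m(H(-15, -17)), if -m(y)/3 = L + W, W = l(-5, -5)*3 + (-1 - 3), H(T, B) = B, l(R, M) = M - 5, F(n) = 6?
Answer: -102 + 6*√7 ≈ -86.125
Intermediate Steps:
l(R, M) = -5 + M
L = 2*√7 (L = √(6 + 22) = √28 = 2*√7 ≈ 5.2915)
W = -34 (W = (-5 - 5)*3 + (-1 - 3) = -10*3 - 4 = -30 - 4 = -34)
m(y) = 102 - 6*√7 (m(y) = -3*(2*√7 - 34) = -3*(-34 + 2*√7) = 102 - 6*√7)
-m(H(-15, -17)) = -(102 - 6*√7) = -102 + 6*√7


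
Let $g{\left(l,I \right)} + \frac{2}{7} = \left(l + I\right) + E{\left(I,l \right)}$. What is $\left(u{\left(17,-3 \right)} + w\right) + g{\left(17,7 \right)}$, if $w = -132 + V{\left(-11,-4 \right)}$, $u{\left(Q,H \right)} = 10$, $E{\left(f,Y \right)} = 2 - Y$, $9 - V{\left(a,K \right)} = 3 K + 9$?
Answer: $- \frac{709}{7} \approx -101.29$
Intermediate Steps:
$V{\left(a,K \right)} = - 3 K$ ($V{\left(a,K \right)} = 9 - \left(3 K + 9\right) = 9 - \left(9 + 3 K\right) = - 3 K$)
$g{\left(l,I \right)} = \frac{12}{7} + I$ ($g{\left(l,I \right)} = - \frac{2}{7} + \left(\left(l + I\right) - \left(-2 + l\right)\right) = - \frac{2}{7} + \left(\left(I + l\right) - \left(-2 + l\right)\right) = - \frac{2}{7} + \left(2 + I\right) = \frac{12}{7} + I$)
$w = -120$ ($w = -132 - -12 = -132 + 12 = -120$)
$\left(u{\left(17,-3 \right)} + w\right) + g{\left(17,7 \right)} = \left(10 - 120\right) + \left(\frac{12}{7} + 7\right) = -110 + \frac{61}{7} = - \frac{709}{7}$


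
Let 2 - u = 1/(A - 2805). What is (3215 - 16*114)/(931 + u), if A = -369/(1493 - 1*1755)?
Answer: 1021746531/685327015 ≈ 1.4909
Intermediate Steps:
A = 369/262 (A = -369/(1493 - 1755) = -369/(-262) = -369*(-1/262) = 369/262 ≈ 1.4084)
u = 1469344/734541 (u = 2 - 1/(369/262 - 2805) = 2 - 1/(-734541/262) = 2 - 1*(-262/734541) = 2 + 262/734541 = 1469344/734541 ≈ 2.0004)
(3215 - 16*114)/(931 + u) = (3215 - 16*114)/(931 + 1469344/734541) = (3215 - 1824)/(685327015/734541) = 1391*(734541/685327015) = 1021746531/685327015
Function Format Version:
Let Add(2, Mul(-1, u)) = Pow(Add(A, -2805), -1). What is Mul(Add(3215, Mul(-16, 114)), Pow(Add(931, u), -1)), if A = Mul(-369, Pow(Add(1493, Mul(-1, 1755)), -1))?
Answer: Rational(1021746531, 685327015) ≈ 1.4909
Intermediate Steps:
A = Rational(369, 262) (A = Mul(-369, Pow(Add(1493, -1755), -1)) = Mul(-369, Pow(-262, -1)) = Mul(-369, Rational(-1, 262)) = Rational(369, 262) ≈ 1.4084)
u = Rational(1469344, 734541) (u = Add(2, Mul(-1, Pow(Add(Rational(369, 262), -2805), -1))) = Add(2, Mul(-1, Pow(Rational(-734541, 262), -1))) = Add(2, Mul(-1, Rational(-262, 734541))) = Add(2, Rational(262, 734541)) = Rational(1469344, 734541) ≈ 2.0004)
Mul(Add(3215, Mul(-16, 114)), Pow(Add(931, u), -1)) = Mul(Add(3215, Mul(-16, 114)), Pow(Add(931, Rational(1469344, 734541)), -1)) = Mul(Add(3215, -1824), Pow(Rational(685327015, 734541), -1)) = Mul(1391, Rational(734541, 685327015)) = Rational(1021746531, 685327015)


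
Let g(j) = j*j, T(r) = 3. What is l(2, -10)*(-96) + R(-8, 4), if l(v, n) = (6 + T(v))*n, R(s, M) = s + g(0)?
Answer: 8632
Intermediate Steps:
g(j) = j²
R(s, M) = s (R(s, M) = s + 0² = s + 0 = s)
l(v, n) = 9*n (l(v, n) = (6 + 3)*n = 9*n)
l(2, -10)*(-96) + R(-8, 4) = (9*(-10))*(-96) - 8 = -90*(-96) - 8 = 8640 - 8 = 8632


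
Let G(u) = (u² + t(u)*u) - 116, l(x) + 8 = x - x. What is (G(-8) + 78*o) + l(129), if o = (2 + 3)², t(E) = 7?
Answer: 1834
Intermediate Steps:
l(x) = -8 (l(x) = -8 + (x - x) = -8 + 0 = -8)
o = 25 (o = 5² = 25)
G(u) = -116 + u² + 7*u (G(u) = (u² + 7*u) - 116 = -116 + u² + 7*u)
(G(-8) + 78*o) + l(129) = ((-116 + (-8)² + 7*(-8)) + 78*25) - 8 = ((-116 + 64 - 56) + 1950) - 8 = (-108 + 1950) - 8 = 1842 - 8 = 1834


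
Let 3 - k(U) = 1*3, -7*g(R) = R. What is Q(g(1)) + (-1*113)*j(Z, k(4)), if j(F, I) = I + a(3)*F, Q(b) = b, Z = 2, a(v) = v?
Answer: -4747/7 ≈ -678.14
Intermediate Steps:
g(R) = -R/7
k(U) = 0 (k(U) = 3 - 3 = 0)
j(F, I) = I + 3*F
Q(g(1)) + (-1*113)*j(Z, k(4)) = -⅐*1 + (-1*113)*(0 + 3*2) = -⅐ - 113*(0 + 6) = -⅐ - 113*6 = -⅐ - 678 = -4747/7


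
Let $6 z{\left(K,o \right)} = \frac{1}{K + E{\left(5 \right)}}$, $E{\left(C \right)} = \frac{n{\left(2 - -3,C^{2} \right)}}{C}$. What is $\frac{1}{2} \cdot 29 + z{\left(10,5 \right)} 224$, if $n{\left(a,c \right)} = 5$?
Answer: $\frac{1181}{66} \approx 17.894$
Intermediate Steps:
$E{\left(C \right)} = \frac{5}{C}$
$z{\left(K,o \right)} = \frac{1}{6 \left(1 + K\right)}$ ($z{\left(K,o \right)} = \frac{1}{6 \left(K + \frac{5}{5}\right)} = \frac{1}{6 \left(K + 5 \cdot \frac{1}{5}\right)} = \frac{1}{6 \left(K + 1\right)} = \frac{1}{6 \left(1 + K\right)}$)
$\frac{1}{2} \cdot 29 + z{\left(10,5 \right)} 224 = \frac{1}{2} \cdot 29 + \frac{1}{6 \left(1 + 10\right)} 224 = \frac{1}{2} \cdot 29 + \frac{1}{6 \cdot 11} \cdot 224 = \frac{29}{2} + \frac{1}{6} \cdot \frac{1}{11} \cdot 224 = \frac{29}{2} + \frac{1}{66} \cdot 224 = \frac{29}{2} + \frac{112}{33} = \frac{1181}{66}$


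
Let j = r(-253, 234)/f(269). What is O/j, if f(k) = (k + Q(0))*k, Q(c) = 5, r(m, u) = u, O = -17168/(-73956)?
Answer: 158173076/2163213 ≈ 73.120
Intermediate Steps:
O = 4292/18489 (O = -17168*(-1/73956) = 4292/18489 ≈ 0.23214)
f(k) = k*(5 + k) (f(k) = (k + 5)*k = (5 + k)*k = k*(5 + k))
j = 117/36853 (j = 234/((269*(5 + 269))) = 234/((269*274)) = 234/73706 = 234*(1/73706) = 117/36853 ≈ 0.0031748)
O/j = 4292/(18489*(117/36853)) = (4292/18489)*(36853/117) = 158173076/2163213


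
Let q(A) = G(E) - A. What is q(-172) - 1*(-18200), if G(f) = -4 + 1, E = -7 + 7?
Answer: 18369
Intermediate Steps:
E = 0
G(f) = -3
q(A) = -3 - A
q(-172) - 1*(-18200) = (-3 - 1*(-172)) - 1*(-18200) = (-3 + 172) + 18200 = 169 + 18200 = 18369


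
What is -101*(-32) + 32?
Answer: 3264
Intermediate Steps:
-101*(-32) + 32 = 3232 + 32 = 3264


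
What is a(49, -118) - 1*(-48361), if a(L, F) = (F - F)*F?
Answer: 48361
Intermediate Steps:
a(L, F) = 0 (a(L, F) = 0*F = 0)
a(49, -118) - 1*(-48361) = 0 - 1*(-48361) = 0 + 48361 = 48361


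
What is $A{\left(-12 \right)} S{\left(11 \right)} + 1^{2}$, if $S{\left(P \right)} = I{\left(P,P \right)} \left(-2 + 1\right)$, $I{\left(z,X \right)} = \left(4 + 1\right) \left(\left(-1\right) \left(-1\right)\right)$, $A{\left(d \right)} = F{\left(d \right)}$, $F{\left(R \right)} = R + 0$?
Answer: $61$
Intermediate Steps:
$F{\left(R \right)} = R$
$A{\left(d \right)} = d$
$I{\left(z,X \right)} = 5$ ($I{\left(z,X \right)} = 5 \cdot 1 = 5$)
$S{\left(P \right)} = -5$ ($S{\left(P \right)} = 5 \left(-2 + 1\right) = 5 \left(-1\right) = -5$)
$A{\left(-12 \right)} S{\left(11 \right)} + 1^{2} = \left(-12\right) \left(-5\right) + 1^{2} = 60 + 1 = 61$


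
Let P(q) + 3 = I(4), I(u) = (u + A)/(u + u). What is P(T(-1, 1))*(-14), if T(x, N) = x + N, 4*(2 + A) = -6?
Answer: 329/8 ≈ 41.125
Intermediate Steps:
A = -7/2 (A = -2 + (¼)*(-6) = -2 - 3/2 = -7/2 ≈ -3.5000)
T(x, N) = N + x
I(u) = (-7/2 + u)/(2*u) (I(u) = (u - 7/2)/(u + u) = (-7/2 + u)/((2*u)) = (-7/2 + u)*(1/(2*u)) = (-7/2 + u)/(2*u))
P(q) = -47/16 (P(q) = -3 + (¼)*(-7 + 2*4)/4 = -3 + (¼)*(¼)*(-7 + 8) = -3 + (¼)*(¼)*1 = -3 + 1/16 = -47/16)
P(T(-1, 1))*(-14) = -47/16*(-14) = 329/8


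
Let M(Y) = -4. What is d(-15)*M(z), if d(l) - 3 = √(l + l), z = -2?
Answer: -12 - 4*I*√30 ≈ -12.0 - 21.909*I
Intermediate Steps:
d(l) = 3 + √2*√l (d(l) = 3 + √(l + l) = 3 + √(2*l) = 3 + √2*√l)
d(-15)*M(z) = (3 + √2*√(-15))*(-4) = (3 + √2*(I*√15))*(-4) = (3 + I*√30)*(-4) = -12 - 4*I*√30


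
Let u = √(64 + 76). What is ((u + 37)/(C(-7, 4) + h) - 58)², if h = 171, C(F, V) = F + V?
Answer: 31408663/9408 - 9707*√35/7056 ≈ 3330.4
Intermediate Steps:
u = 2*√35 (u = √140 = 2*√35 ≈ 11.832)
((u + 37)/(C(-7, 4) + h) - 58)² = ((2*√35 + 37)/((-7 + 4) + 171) - 58)² = ((37 + 2*√35)/(-3 + 171) - 58)² = ((37 + 2*√35)/168 - 58)² = ((37 + 2*√35)*(1/168) - 58)² = ((37/168 + √35/84) - 58)² = (-9707/168 + √35/84)²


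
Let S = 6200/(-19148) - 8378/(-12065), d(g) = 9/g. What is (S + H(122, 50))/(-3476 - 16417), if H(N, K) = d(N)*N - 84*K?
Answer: 80676816623/382974432805 ≈ 0.21066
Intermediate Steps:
S = 21404736/57755155 (S = 6200*(-1/19148) - 8378*(-1/12065) = -1550/4787 + 8378/12065 = 21404736/57755155 ≈ 0.37061)
H(N, K) = 9 - 84*K (H(N, K) = (9/N)*N - 84*K = 9 - 84*K)
(S + H(122, 50))/(-3476 - 16417) = (21404736/57755155 + (9 - 84*50))/(-3476 - 16417) = (21404736/57755155 + (9 - 4200))/(-19893) = (21404736/57755155 - 4191)*(-1/19893) = -242030449869/57755155*(-1/19893) = 80676816623/382974432805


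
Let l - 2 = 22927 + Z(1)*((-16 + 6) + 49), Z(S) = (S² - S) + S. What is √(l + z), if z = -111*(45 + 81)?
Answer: 3*√998 ≈ 94.773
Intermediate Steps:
z = -13986 (z = -111*126 = -13986)
Z(S) = S²
l = 22968 (l = 2 + (22927 + 1²*((-16 + 6) + 49)) = 2 + (22927 + 1*(-10 + 49)) = 2 + (22927 + 1*39) = 2 + (22927 + 39) = 2 + 22966 = 22968)
√(l + z) = √(22968 - 13986) = √8982 = 3*√998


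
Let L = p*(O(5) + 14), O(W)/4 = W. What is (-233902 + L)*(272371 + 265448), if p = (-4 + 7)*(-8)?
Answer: -126235800042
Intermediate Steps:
O(W) = 4*W
p = -24 (p = 3*(-8) = -24)
L = -816 (L = -24*(4*5 + 14) = -24*(20 + 14) = -24*34 = -816)
(-233902 + L)*(272371 + 265448) = (-233902 - 816)*(272371 + 265448) = -234718*537819 = -126235800042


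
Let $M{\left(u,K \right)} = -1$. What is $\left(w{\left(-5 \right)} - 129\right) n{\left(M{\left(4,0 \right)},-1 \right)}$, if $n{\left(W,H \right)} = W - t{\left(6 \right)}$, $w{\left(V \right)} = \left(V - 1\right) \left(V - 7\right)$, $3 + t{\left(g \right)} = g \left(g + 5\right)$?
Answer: $3648$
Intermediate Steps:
$t{\left(g \right)} = -3 + g \left(5 + g\right)$ ($t{\left(g \right)} = -3 + g \left(g + 5\right) = -3 + g \left(5 + g\right)$)
$w{\left(V \right)} = \left(-1 + V\right) \left(-7 + V\right)$
$n{\left(W,H \right)} = -63 + W$ ($n{\left(W,H \right)} = W - \left(-3 + 6^{2} + 5 \cdot 6\right) = W - \left(-3 + 36 + 30\right) = W - 63 = -63 + W$)
$\left(w{\left(-5 \right)} - 129\right) n{\left(M{\left(4,0 \right)},-1 \right)} = \left(\left(7 + \left(-5\right)^{2} - -40\right) - 129\right) \left(-63 - 1\right) = \left(\left(7 + 25 + 40\right) - 129\right) \left(-64\right) = \left(72 - 129\right) \left(-64\right) = \left(-57\right) \left(-64\right) = 3648$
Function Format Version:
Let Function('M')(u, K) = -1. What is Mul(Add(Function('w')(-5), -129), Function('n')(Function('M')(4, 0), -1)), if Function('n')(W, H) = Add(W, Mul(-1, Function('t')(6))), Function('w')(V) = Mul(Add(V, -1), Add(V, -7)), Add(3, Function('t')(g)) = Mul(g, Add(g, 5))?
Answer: 3648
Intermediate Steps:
Function('t')(g) = Add(-3, Mul(g, Add(5, g))) (Function('t')(g) = Add(-3, Mul(g, Add(g, 5))) = Add(-3, Mul(g, Add(5, g))))
Function('w')(V) = Mul(Add(-1, V), Add(-7, V))
Function('n')(W, H) = Add(-63, W) (Function('n')(W, H) = Add(W, Mul(-1, Add(-3, Pow(6, 2), Mul(5, 6)))) = Add(W, Mul(-1, Add(-3, 36, 30))) = Add(W, Mul(-1, 63)) = Add(W, -63) = Add(-63, W))
Mul(Add(Function('w')(-5), -129), Function('n')(Function('M')(4, 0), -1)) = Mul(Add(Add(7, Pow(-5, 2), Mul(-8, -5)), -129), Add(-63, -1)) = Mul(Add(Add(7, 25, 40), -129), -64) = Mul(Add(72, -129), -64) = Mul(-57, -64) = 3648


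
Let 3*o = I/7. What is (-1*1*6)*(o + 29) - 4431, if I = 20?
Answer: -32275/7 ≈ -4610.7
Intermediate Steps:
o = 20/21 (o = (20/7)/3 = (20*(⅐))/3 = (⅓)*(20/7) = 20/21 ≈ 0.95238)
(-1*1*6)*(o + 29) - 4431 = (-1*1*6)*(20/21 + 29) - 4431 = -1*6*(629/21) - 4431 = -6*629/21 - 4431 = -1258/7 - 4431 = -32275/7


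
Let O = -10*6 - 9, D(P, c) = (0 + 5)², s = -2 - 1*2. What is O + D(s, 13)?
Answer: -44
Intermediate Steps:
s = -4 (s = -2 - 2 = -4)
D(P, c) = 25 (D(P, c) = 5² = 25)
O = -69 (O = -60 - 9 = -69)
O + D(s, 13) = -69 + 25 = -44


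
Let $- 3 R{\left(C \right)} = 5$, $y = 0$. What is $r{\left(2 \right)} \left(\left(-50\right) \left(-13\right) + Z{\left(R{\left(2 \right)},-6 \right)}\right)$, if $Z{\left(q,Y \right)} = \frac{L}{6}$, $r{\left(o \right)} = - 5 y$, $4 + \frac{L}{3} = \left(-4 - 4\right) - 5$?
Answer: $0$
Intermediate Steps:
$R{\left(C \right)} = - \frac{5}{3}$ ($R{\left(C \right)} = \left(- \frac{1}{3}\right) 5 = - \frac{5}{3}$)
$L = -51$ ($L = -12 + 3 \left(\left(-4 - 4\right) - 5\right) = -12 + 3 \left(-8 - 5\right) = -12 + 3 \left(-13\right) = -12 - 39 = -51$)
$r{\left(o \right)} = 0$ ($r{\left(o \right)} = \left(-5\right) 0 = 0$)
$Z{\left(q,Y \right)} = - \frac{17}{2}$ ($Z{\left(q,Y \right)} = - \frac{51}{6} = \left(-51\right) \frac{1}{6} = - \frac{17}{2}$)
$r{\left(2 \right)} \left(\left(-50\right) \left(-13\right) + Z{\left(R{\left(2 \right)},-6 \right)}\right) = 0 \left(\left(-50\right) \left(-13\right) - \frac{17}{2}\right) = 0 \left(650 - \frac{17}{2}\right) = 0 \cdot \frac{1283}{2} = 0$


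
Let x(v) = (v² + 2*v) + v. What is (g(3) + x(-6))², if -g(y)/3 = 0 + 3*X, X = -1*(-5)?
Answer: 729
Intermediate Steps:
x(v) = v² + 3*v
X = 5
g(y) = -45 (g(y) = -3*(0 + 3*5) = -3*(0 + 15) = -3*15 = -45)
(g(3) + x(-6))² = (-45 - 6*(3 - 6))² = (-45 - 6*(-3))² = (-45 + 18)² = (-27)² = 729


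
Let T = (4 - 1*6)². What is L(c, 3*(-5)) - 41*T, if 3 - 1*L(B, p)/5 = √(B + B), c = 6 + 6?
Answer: -149 - 10*√6 ≈ -173.49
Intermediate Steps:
c = 12
T = 4 (T = (4 - 6)² = (-2)² = 4)
L(B, p) = 15 - 5*√2*√B (L(B, p) = 15 - 5*√(B + B) = 15 - 5*√2*√B)
L(c, 3*(-5)) - 41*T = (15 - 5*√2*√12) - 41*4 = (15 - 5*√2*2*√3) - 164 = (15 - 10*√6) - 164 = -149 - 10*√6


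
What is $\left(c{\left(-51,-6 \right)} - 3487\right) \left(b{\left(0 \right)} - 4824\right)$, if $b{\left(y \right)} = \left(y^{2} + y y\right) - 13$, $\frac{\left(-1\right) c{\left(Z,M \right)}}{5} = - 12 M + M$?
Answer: $18462829$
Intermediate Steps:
$c{\left(Z,M \right)} = 55 M$ ($c{\left(Z,M \right)} = - 5 \left(- 12 M + M\right) = - 5 \left(- 11 M\right) = 55 M$)
$b{\left(y \right)} = -13 + 2 y^{2}$ ($b{\left(y \right)} = \left(y^{2} + y^{2}\right) - 13 = 2 y^{2} - 13 = -13 + 2 y^{2}$)
$\left(c{\left(-51,-6 \right)} - 3487\right) \left(b{\left(0 \right)} - 4824\right) = \left(55 \left(-6\right) - 3487\right) \left(\left(-13 + 2 \cdot 0^{2}\right) - 4824\right) = \left(-330 - 3487\right) \left(\left(-13 + 2 \cdot 0\right) - 4824\right) = - 3817 \left(\left(-13 + 0\right) - 4824\right) = - 3817 \left(-13 - 4824\right) = \left(-3817\right) \left(-4837\right) = 18462829$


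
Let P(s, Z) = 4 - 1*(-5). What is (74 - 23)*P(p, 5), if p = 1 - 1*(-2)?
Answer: 459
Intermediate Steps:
p = 3 (p = 1 + 2 = 3)
P(s, Z) = 9 (P(s, Z) = 4 + 5 = 9)
(74 - 23)*P(p, 5) = (74 - 23)*9 = 51*9 = 459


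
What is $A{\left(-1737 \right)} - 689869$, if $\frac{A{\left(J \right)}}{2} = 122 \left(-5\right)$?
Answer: $-691089$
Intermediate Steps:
$A{\left(J \right)} = -1220$ ($A{\left(J \right)} = 2 \cdot 122 \left(-5\right) = 2 \left(-610\right) = -1220$)
$A{\left(-1737 \right)} - 689869 = -1220 - 689869 = -691089$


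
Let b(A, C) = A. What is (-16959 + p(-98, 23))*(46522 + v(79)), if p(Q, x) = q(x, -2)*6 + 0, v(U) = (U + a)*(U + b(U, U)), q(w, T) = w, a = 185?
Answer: -1484184114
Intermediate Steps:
v(U) = 2*U*(185 + U) (v(U) = (U + 185)*(U + U) = (185 + U)*(2*U) = 2*U*(185 + U))
p(Q, x) = 6*x (p(Q, x) = x*6 + 0 = 6*x + 0 = 6*x)
(-16959 + p(-98, 23))*(46522 + v(79)) = (-16959 + 6*23)*(46522 + 2*79*(185 + 79)) = (-16959 + 138)*(46522 + 2*79*264) = -16821*(46522 + 41712) = -16821*88234 = -1484184114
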